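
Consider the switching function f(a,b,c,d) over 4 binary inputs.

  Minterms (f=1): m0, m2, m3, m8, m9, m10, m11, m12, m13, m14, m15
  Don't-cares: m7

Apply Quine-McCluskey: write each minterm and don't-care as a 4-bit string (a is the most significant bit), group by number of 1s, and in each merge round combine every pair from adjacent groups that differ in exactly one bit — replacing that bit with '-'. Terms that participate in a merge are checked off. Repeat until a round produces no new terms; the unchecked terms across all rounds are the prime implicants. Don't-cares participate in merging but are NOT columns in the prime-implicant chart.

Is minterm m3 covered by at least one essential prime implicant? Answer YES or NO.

[col 0] 0000*, 0010*, 0011*, 0111*, 1000*, 1001*, 1010*, 1011*, 1100*, 1101*, 1110*, 1111*
[col 1] -000*, -010*, -011*, -111*, 0-11*, 00-0*, 001-*, 1-00*, 1-01*, 1-10*, 1-11*, 10-0*, 10-1*, 100-*, 101-*, 11-0*, 11-1*, 110-*, 111-*
[col 2] --11, -0-0, -01-, 1--0*, 1--1*, 1-0-*, 1-1-*, 10--*, 11--*
[col 3] 1---
Prime implicants: --11, -0-0, -01-, 1---
PI chart (minterm → PIs covering it):
  0 | -0-0  (sole → essential)
  2 | -0-0,-01-
  3 | --11,-01-
  8 | -0-0,1---
  9 | 1---  (sole → essential)
  10 | -0-0,-01-,1---
  11 | --11,-01-,1---
  12 | 1---  (sole → essential)
  13 | 1---  (sole → essential)
  14 | 1---  (sole → essential)
  15 | --11,1---
Essential prime implicants: -0-0, 1---

NO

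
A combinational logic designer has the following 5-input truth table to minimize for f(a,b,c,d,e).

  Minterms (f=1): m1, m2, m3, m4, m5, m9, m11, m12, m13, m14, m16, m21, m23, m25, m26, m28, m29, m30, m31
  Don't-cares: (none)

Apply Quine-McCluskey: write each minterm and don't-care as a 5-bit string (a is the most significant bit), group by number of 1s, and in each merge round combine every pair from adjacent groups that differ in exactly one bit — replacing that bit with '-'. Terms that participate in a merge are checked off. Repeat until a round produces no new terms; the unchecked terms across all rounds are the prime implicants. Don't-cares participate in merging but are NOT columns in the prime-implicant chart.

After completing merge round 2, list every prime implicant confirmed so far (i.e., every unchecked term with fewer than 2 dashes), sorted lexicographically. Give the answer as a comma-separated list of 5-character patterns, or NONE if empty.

size-2^0 implicants → 00001(✓)  00010(✓)  00011(✓)  00100(✓)  00101(✓)  01001(✓)  01011(✓)  01100(✓)  01101(✓)  01110(✓)  10000  10101(✓)  10111(✓)  11001(✓)  11010(✓)  11100(✓)  11101(✓)  11110(✓)  11111(✓)
size-2^1 implicants → -0101(✓)  -1001(✓)  -1100(✓)  -1101(✓)  -1110(✓)  0-001(✓)  0-011(✓)  0-100(✓)  0-101(✓)  00-01(✓)  000-1(✓)  0001-  0010-(✓)  01-01(✓)  010-1(✓)  011-0(✓)  0110-(✓)  1-101(✓)  1-111(✓)  101-1(✓)  11-01(✓)  11-10  111-0(✓)  111-1(✓)  1110-(✓)  1111-(✓)
size-2^2 implicants → --101  -1-01  -11-0  -110-  0--01  0-0-1  0-10-  1-1-1  111--
Unchecked terms (primes): --101, -1-01, -11-0, -110-, 0--01, 0-0-1, 0-10-, 0001-, 1-1-1, 10000, 11-10, 111--

0001-, 10000, 11-10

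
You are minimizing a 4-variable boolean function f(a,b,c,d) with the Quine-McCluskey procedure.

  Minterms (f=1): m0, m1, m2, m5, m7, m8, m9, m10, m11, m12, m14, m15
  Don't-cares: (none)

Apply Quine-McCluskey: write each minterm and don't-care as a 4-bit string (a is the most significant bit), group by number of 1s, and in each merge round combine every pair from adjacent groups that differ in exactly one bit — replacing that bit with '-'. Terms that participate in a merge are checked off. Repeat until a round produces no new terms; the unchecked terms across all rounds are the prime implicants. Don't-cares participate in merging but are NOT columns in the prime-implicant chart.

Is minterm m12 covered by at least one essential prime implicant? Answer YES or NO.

size-2^0 implicants → 0000(✓)  0001(✓)  0010(✓)  0101(✓)  0111(✓)  1000(✓)  1001(✓)  1010(✓)  1011(✓)  1100(✓)  1110(✓)  1111(✓)
size-2^1 implicants → -000(✓)  -001(✓)  -010(✓)  -111  0-01  00-0(✓)  000-(✓)  01-1  1-00(✓)  1-10(✓)  1-11(✓)  10-0(✓)  10-1(✓)  100-(✓)  101-(✓)  11-0(✓)  111-(✓)
size-2^2 implicants → -0-0  -00-  1--0  1-1-  10--
Unchecked terms (primes): -0-0, -00-, -111, 0-01, 01-1, 1--0, 1-1-, 10--
Minterm coverage:
  m0 ⊆ -0-0,-00-
  m1 ⊆ -00-,0-01
  m2 ⊆ -0-0 [E]
  m5 ⊆ 0-01,01-1
  m7 ⊆ -111,01-1
  m8 ⊆ -0-0,-00-,1--0,10--
  m9 ⊆ -00-,10--
  m10 ⊆ -0-0,1--0,1-1-,10--
  m11 ⊆ 1-1-,10--
  m12 ⊆ 1--0 [E]
  m14 ⊆ 1--0,1-1-
  m15 ⊆ -111,1-1-
E = {-0-0, 1--0}

YES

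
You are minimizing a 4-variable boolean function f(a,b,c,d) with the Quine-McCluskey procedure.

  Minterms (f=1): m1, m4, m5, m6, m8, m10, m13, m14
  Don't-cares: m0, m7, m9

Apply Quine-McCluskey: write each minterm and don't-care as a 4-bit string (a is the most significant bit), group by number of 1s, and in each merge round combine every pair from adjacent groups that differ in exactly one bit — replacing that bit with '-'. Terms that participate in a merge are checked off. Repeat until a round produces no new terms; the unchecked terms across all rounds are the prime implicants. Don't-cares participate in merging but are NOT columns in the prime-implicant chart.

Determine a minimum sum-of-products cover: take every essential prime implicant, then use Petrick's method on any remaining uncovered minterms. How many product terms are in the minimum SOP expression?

[col 0] 0000*, 0001*, 0100*, 0101*, 0110*, 0111*, 1000*, 1001*, 1010*, 1101*, 1110*
[col 1] -000*, -001*, -101*, -110, 0-00*, 0-01*, 000-*, 01-0*, 01-1*, 010-*, 011-*, 1-01*, 1-10, 10-0, 100-*
[col 2] --01, -00-, 0-0-, 01--
Prime implicants: --01, -00-, -110, 0-0-, 01--, 1-10, 10-0
PI chart (minterm → PIs covering it):
  1 | --01,-00-,0-0-
  4 | 0-0-,01--
  5 | --01,0-0-,01--
  6 | -110,01--
  8 | -00-,10-0
  10 | 1-10,10-0
  13 | --01  (sole → essential)
  14 | -110,1-10
Essential prime implicants: --01
Petrick residual → -00-, 01--, 1-10
Minimum SOP uses 4 PIs: c'd + b'c' + a'b + acd'

4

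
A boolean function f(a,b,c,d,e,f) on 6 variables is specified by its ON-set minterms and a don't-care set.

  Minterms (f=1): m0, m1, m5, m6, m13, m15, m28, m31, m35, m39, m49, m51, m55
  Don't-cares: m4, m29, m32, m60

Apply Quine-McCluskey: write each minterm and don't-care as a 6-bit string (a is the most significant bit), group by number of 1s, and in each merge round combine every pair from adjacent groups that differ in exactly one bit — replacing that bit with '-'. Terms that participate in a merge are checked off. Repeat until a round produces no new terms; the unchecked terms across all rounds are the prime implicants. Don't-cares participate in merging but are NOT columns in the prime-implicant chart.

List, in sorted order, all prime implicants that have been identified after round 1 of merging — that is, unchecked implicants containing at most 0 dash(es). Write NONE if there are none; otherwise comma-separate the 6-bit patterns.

NONE

Round 0: 000000✓ 000001✓ 000100✓ 000101✓ 000110✓ 001101✓ 001111✓ 011100✓ 011101✓ 011111✓ 100000✓ 100011✓ 100111✓ 110001✓ 110011✓ 110111✓ 111100✓
Round 1: -00000 -11100 0-1101✓ 0-1111✓ 00-101 000-00✓ 000-01✓ 00000-✓ 0001-0 00010-✓ 0011-1✓ 0111-1✓ 01110- 1-0011✓ 1-0111✓ 100-11✓ 110-11✓ 1100-1
Round 2: 0-11-1 000-0- 1-0-11
PIs = {-00000, -11100, 0-11-1, 00-101, 000-0-, 0001-0, 01110-, 1-0-11, 1100-1}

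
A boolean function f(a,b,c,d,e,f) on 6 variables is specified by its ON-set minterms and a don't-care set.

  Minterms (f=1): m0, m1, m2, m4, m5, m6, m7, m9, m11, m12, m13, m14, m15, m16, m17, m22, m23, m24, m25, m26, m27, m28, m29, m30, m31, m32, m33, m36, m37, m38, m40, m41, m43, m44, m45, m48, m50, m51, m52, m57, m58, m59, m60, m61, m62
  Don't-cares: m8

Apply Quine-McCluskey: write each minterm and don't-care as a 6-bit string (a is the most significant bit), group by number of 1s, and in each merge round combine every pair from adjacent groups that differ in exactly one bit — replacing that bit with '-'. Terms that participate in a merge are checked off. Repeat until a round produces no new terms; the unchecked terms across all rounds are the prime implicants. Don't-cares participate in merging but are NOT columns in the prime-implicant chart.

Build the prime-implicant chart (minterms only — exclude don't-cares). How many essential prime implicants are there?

size-2^0 implicants → 000000(✓)  000001(✓)  000010(✓)  000100(✓)  000101(✓)  000110(✓)  000111(✓)  001000(✓)  001001(✓)  001011(✓)  001100(✓)  001101(✓)  001110(✓)  001111(✓)  010000(✓)  010001(✓)  010110(✓)  010111(✓)  011000(✓)  011001(✓)  011010(✓)  011011(✓)  011100(✓)  011101(✓)  011110(✓)  011111(✓)  100000(✓)  100001(✓)  100100(✓)  100101(✓)  100110(✓)  101000(✓)  101001(✓)  101011(✓)  101100(✓)  101101(✓)  110000(✓)  110010(✓)  110011(✓)  110100(✓)  111001(✓)  111010(✓)  111011(✓)  111100(✓)  111101(✓)  111110(✓)
size-2^1 implicants → -00000(✓)  -00001(✓)  -00100(✓)  -00101(✓)  -00110(✓)  -01000(✓)  -01001(✓)  -01011(✓)  -01100(✓)  -01101(✓)  -10000(✓)  -11001(✓)  -11010(✓)  -11011(✓)  -11100(✓)  -11101(✓)  -11110(✓)  0-0000(✓)  0-0001(✓)  0-0110(✓)  0-0111(✓)  0-1000(✓)  0-1001(✓)  0-1011(✓)  0-1100(✓)  0-1101(✓)  0-1110(✓)  0-1111(✓)  00-000(✓)  00-001(✓)  00-100(✓)  00-101(✓)  00-110(✓)  00-111(✓)  000-00(✓)  000-01(✓)  000-10(✓)  0000-0(✓)  00000-(✓)  0001-0(✓)  0001-1(✓)  00010-(✓)  00011-(✓)  001-00(✓)  001-01(✓)  001-11(✓)  0010-1(✓)  00100-(✓)  0011-0(✓)  0011-1(✓)  00110-(✓)  00111-(✓)  01-000(✓)  01-001(✓)  01-110(✓)  01-111(✓)  01000-(✓)  01011-(✓)  011-00(✓)  011-01(✓)  011-10(✓)  011-11(✓)  0110-0(✓)  0110-1(✓)  01100-(✓)  01101-(✓)  0111-0(✓)  0111-1(✓)  01110-(✓)  01111-(✓)  1-0000(✓)  1-0100(✓)  1-1001(✓)  1-1011(✓)  1-1100(✓)  1-1101(✓)  10-000(✓)  10-001(✓)  10-100(✓)  10-101(✓)  100-00(✓)  100-01(✓)  10000-(✓)  1001-0(✓)  10010-(✓)  101-00(✓)  101-01(✓)  1010-1(✓)  10100-(✓)  10110-(✓)  11-010(✓)  11-011(✓)  11-100(✓)  110-00(✓)  1100-0  11001-(✓)  111-01(✓)  111-10(✓)  1110-1(✓)  11101-(✓)  1111-0(✓)  11110-(✓)
size-2^2 implicants → --0000  --1001(✓)  --1011(✓)  --1100(✓)  --1101(✓)  -0-000(✓)  -0-001(✓)  -0-100(✓)  -0-101(✓)  -00-00(✓)  -00-01(✓)  -0000-(✓)  -001-0  -0010-(✓)  -01-00(✓)  -01-01(✓)  -010-1(✓)  -0100-(✓)  -0110-(✓)  -11-01(✓)  -11-10  -110-1(✓)  -1101-  -111-0  -1110-(✓)  0--000(✓)  0--001(✓)  0--110(✓)  0--111(✓)  0-000-(✓)  0-011-(✓)  0-1-00(✓)  0-1-01(✓)  0-1-11(✓)  0-10-1(✓)  0-100-(✓)  0-11-0(✓)  0-11-1(✓)  0-110-(✓)  0-111-(✓)  00--00(✓)  00--01(✓)  00-00-(✓)  00-1-0(✓)  00-1-1(✓)  00-10-(✓)  00-11-(✓)  000--0  000-0-(✓)  0001--(✓)  001--1(✓)  001-0-(✓)  0011--(✓)  01-00-(✓)  01-11-(✓)  011--0(✓)  011--1(✓)  011-0-(✓)  011-1-(✓)  0110--(✓)  0111--(✓)  1--100  1-0-00  1-1-01(✓)  1-10-1(✓)  1-110-(✓)  10--00(✓)  10--01(✓)  10-00-(✓)  10-10-(✓)  100-0-(✓)  101-0-(✓)  11-01-
size-2^3 implicants → --1-01  --10-1  --110-  -0--00(✓)  -0--01(✓)  -0-00-(✓)  -0-10-(✓)  -00-0-(✓)  -01-0-(✓)  0--00-  0--11-  0-1--1  0-1-0-  0-11--  00--0-(✓)  00-1--  011---  10--0-(✓)
size-2^4 implicants → -0--0-
Unchecked terms (primes): --0000, --1-01, --10-1, --110-, -0--0-, -001-0, -11-10, -1101-, -111-0, 0--00-, 0--11-, 0-1--1, 0-1-0-, 0-11--, 00-1--, 000--0, 011---, 1--100, 1-0-00, 11-01-, 1100-0
Minterm coverage:
  m0 ⊆ --0000,-0--0-,0--00-,000--0
  m1 ⊆ -0--0-,0--00-
  m2 ⊆ 000--0 [E]
  m4 ⊆ -0--0-,-001-0,00-1--,000--0
  m5 ⊆ -0--0-,00-1--
  m6 ⊆ -001-0,0--11-,00-1--,000--0
  m7 ⊆ 0--11-,00-1--
  m9 ⊆ --1-01,--10-1,-0--0-,0--00-,0-1--1,0-1-0-
  m11 ⊆ --10-1,0-1--1
  m12 ⊆ --110-,-0--0-,0-1-0-,0-11--,00-1--
  m13 ⊆ --1-01,--110-,-0--0-,0-1--1,0-1-0-,0-11--,00-1--
  m14 ⊆ 0--11-,0-11--,00-1--
  m15 ⊆ 0--11-,0-1--1,0-11--,00-1--
  m16 ⊆ --0000,0--00-
  m17 ⊆ 0--00- [E]
  m22 ⊆ 0--11- [E]
  m23 ⊆ 0--11- [E]
  m24 ⊆ 0--00-,0-1-0-,011---
  m25 ⊆ --1-01,--10-1,0--00-,0-1--1,0-1-0-,011---
  m26 ⊆ -11-10,-1101-,011---
  m27 ⊆ --10-1,-1101-,0-1--1,011---
  m28 ⊆ --110-,-111-0,0-1-0-,0-11--,011---
  m29 ⊆ --1-01,--110-,0-1--1,0-1-0-,0-11--,011---
  m30 ⊆ -11-10,-111-0,0--11-,0-11--,011---
  m31 ⊆ 0--11-,0-1--1,0-11--,011---
  m32 ⊆ --0000,-0--0-,1-0-00
  m33 ⊆ -0--0- [E]
  m36 ⊆ -0--0-,-001-0,1--100,1-0-00
  m37 ⊆ -0--0- [E]
  m38 ⊆ -001-0 [E]
  m40 ⊆ -0--0- [E]
  m41 ⊆ --1-01,--10-1,-0--0-
  m43 ⊆ --10-1 [E]
  m44 ⊆ --110-,-0--0-,1--100
  m45 ⊆ --1-01,--110-,-0--0-
  m48 ⊆ --0000,1-0-00,1100-0
  m50 ⊆ 11-01-,1100-0
  m51 ⊆ 11-01- [E]
  m52 ⊆ 1--100,1-0-00
  m57 ⊆ --1-01,--10-1
  m58 ⊆ -11-10,-1101-,11-01-
  m59 ⊆ --10-1,-1101-,11-01-
  m60 ⊆ --110-,-111-0,1--100
  m61 ⊆ --1-01,--110-
  m62 ⊆ -11-10,-111-0
E = {--10-1, -0--0-, -001-0, 0--00-, 0--11-, 000--0, 11-01-}

7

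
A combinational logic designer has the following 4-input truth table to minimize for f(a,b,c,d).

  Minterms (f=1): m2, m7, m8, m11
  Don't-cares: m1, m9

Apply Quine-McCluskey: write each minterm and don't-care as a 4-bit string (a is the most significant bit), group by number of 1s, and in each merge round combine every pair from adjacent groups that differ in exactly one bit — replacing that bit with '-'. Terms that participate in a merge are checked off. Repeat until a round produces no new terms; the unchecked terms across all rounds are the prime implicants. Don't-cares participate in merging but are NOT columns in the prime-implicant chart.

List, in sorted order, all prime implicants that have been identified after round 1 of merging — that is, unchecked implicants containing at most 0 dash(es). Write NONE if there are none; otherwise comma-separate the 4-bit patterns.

size-2^0 implicants → 0001(✓)  0010  0111  1000(✓)  1001(✓)  1011(✓)
size-2^1 implicants → -001  10-1  100-
Unchecked terms (primes): -001, 0010, 0111, 10-1, 100-

0010, 0111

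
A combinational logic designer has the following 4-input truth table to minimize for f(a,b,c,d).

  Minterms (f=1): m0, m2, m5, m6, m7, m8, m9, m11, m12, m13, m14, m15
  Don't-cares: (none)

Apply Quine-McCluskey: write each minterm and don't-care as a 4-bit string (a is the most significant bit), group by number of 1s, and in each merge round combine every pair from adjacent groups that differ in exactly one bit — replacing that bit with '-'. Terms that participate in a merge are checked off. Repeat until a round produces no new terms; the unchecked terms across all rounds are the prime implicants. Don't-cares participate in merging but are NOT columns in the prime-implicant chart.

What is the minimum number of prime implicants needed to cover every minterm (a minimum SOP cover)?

size-2^0 implicants → 0000(✓)  0010(✓)  0101(✓)  0110(✓)  0111(✓)  1000(✓)  1001(✓)  1011(✓)  1100(✓)  1101(✓)  1110(✓)  1111(✓)
size-2^1 implicants → -000  -101(✓)  -110(✓)  -111(✓)  0-10  00-0  01-1(✓)  011-(✓)  1-00(✓)  1-01(✓)  1-11(✓)  10-1(✓)  100-(✓)  11-0(✓)  11-1(✓)  110-(✓)  111-(✓)
size-2^2 implicants → -1-1  -11-  1--1  1-0-  11--
Unchecked terms (primes): -000, -1-1, -11-, 0-10, 00-0, 1--1, 1-0-, 11--
Minterm coverage:
  m0 ⊆ -000,00-0
  m2 ⊆ 0-10,00-0
  m5 ⊆ -1-1 [E]
  m6 ⊆ -11-,0-10
  m7 ⊆ -1-1,-11-
  m8 ⊆ -000,1-0-
  m9 ⊆ 1--1,1-0-
  m11 ⊆ 1--1 [E]
  m12 ⊆ 1-0-,11--
  m13 ⊆ -1-1,1--1,1-0-,11--
  m14 ⊆ -11-,11--
  m15 ⊆ -1-1,-11-,1--1,11--
E = {-1-1, 1--1}
Petrick residual → -000, 0-10, 11--
Cover = b'c'd' + bd + a'cd' + ad + ab  |cover|=5

5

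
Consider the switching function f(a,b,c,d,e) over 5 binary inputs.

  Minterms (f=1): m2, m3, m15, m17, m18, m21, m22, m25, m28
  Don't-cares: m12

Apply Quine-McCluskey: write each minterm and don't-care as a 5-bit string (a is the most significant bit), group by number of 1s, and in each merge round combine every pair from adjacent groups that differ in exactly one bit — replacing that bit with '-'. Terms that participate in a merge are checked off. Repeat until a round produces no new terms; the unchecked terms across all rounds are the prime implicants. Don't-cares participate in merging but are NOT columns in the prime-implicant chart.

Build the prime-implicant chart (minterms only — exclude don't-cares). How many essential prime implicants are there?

size-2^0 implicants → 00010(✓)  00011(✓)  01100(✓)  01111  10001(✓)  10010(✓)  10101(✓)  10110(✓)  11001(✓)  11100(✓)
size-2^1 implicants → -0010  -1100  0001-  1-001  10-01  10-10
Unchecked terms (primes): -0010, -1100, 0001-, 01111, 1-001, 10-01, 10-10
Minterm coverage:
  m2 ⊆ -0010,0001-
  m3 ⊆ 0001- [E]
  m15 ⊆ 01111 [E]
  m17 ⊆ 1-001,10-01
  m18 ⊆ -0010,10-10
  m21 ⊆ 10-01 [E]
  m22 ⊆ 10-10 [E]
  m25 ⊆ 1-001 [E]
  m28 ⊆ -1100 [E]
E = {-1100, 0001-, 01111, 1-001, 10-01, 10-10}

6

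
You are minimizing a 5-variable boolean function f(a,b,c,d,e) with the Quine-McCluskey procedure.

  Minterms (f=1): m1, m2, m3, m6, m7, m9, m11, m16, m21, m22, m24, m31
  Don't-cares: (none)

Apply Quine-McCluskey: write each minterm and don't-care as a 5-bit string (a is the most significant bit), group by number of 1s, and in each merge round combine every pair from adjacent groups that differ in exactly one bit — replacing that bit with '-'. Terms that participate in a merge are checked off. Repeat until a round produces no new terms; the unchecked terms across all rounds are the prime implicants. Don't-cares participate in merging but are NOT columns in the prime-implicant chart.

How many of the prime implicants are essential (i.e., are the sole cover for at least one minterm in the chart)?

6

size-2^0 implicants → 00001(✓)  00010(✓)  00011(✓)  00110(✓)  00111(✓)  01001(✓)  01011(✓)  10000(✓)  10101  10110(✓)  11000(✓)  11111
size-2^1 implicants → -0110  0-001(✓)  0-011(✓)  00-10(✓)  00-11(✓)  000-1(✓)  0001-(✓)  0011-(✓)  010-1(✓)  1-000
size-2^2 implicants → 0-0-1  00-1-
Unchecked terms (primes): -0110, 0-0-1, 00-1-, 1-000, 10101, 11111
Minterm coverage:
  m1 ⊆ 0-0-1 [E]
  m2 ⊆ 00-1- [E]
  m3 ⊆ 0-0-1,00-1-
  m6 ⊆ -0110,00-1-
  m7 ⊆ 00-1- [E]
  m9 ⊆ 0-0-1 [E]
  m11 ⊆ 0-0-1 [E]
  m16 ⊆ 1-000 [E]
  m21 ⊆ 10101 [E]
  m22 ⊆ -0110 [E]
  m24 ⊆ 1-000 [E]
  m31 ⊆ 11111 [E]
E = {-0110, 0-0-1, 00-1-, 1-000, 10101, 11111}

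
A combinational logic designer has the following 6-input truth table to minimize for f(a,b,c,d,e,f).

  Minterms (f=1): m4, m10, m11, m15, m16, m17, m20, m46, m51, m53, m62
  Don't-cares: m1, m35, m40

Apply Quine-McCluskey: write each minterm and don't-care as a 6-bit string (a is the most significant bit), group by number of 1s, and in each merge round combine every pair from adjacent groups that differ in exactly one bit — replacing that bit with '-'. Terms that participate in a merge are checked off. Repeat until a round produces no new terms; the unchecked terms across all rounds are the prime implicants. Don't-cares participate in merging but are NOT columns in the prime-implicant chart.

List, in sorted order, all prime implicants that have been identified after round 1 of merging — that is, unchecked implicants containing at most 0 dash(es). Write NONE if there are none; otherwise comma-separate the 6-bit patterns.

101000, 110101

[col 0] 000001*, 000100*, 001010*, 001011*, 001111*, 010000*, 010001*, 010100*, 100011*, 101000, 101110*, 110011*, 110101, 111110*
[col 1] 0-0001, 0-0100, 001-11, 00101-, 010-00, 01000-, 1-0011, 1-1110
Prime implicants: 0-0001, 0-0100, 001-11, 00101-, 010-00, 01000-, 1-0011, 1-1110, 101000, 110101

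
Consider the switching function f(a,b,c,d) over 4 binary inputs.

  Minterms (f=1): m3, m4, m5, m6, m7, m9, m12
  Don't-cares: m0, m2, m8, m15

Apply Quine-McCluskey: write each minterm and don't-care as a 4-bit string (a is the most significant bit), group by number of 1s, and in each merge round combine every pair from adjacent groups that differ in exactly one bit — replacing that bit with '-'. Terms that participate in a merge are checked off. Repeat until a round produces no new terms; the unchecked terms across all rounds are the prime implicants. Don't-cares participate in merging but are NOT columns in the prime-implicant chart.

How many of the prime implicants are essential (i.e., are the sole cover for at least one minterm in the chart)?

[col 0] 0000*, 0010*, 0011*, 0100*, 0101*, 0110*, 0111*, 1000*, 1001*, 1100*, 1111*
[col 1] -000*, -100*, -111, 0-00*, 0-10*, 0-11*, 00-0*, 001-*, 01-0*, 01-1*, 010-*, 011-*, 1-00*, 100-
[col 2] --00, 0--0, 0-1-, 01--
Prime implicants: --00, -111, 0--0, 0-1-, 01--, 100-
PI chart (minterm → PIs covering it):
  3 | 0-1-  (sole → essential)
  4 | --00,0--0,01--
  5 | 01--  (sole → essential)
  6 | 0--0,0-1-,01--
  7 | -111,0-1-,01--
  9 | 100-  (sole → essential)
  12 | --00  (sole → essential)
Essential prime implicants: --00, 0-1-, 01--, 100-

4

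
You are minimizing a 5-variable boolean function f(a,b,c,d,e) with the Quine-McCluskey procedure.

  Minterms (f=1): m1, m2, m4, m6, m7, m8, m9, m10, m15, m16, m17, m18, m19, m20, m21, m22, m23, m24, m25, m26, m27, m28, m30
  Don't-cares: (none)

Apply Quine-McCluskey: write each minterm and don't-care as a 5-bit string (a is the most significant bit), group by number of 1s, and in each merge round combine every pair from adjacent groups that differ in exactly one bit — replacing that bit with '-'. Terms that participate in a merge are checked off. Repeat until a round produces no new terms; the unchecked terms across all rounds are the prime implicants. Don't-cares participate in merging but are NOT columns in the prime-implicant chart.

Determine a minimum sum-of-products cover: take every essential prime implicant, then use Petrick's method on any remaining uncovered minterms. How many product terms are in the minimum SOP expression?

8

size-2^0 implicants → 00001(✓)  00010(✓)  00100(✓)  00110(✓)  00111(✓)  01000(✓)  01001(✓)  01010(✓)  01111(✓)  10000(✓)  10001(✓)  10010(✓)  10011(✓)  10100(✓)  10101(✓)  10110(✓)  10111(✓)  11000(✓)  11001(✓)  11010(✓)  11011(✓)  11100(✓)  11110(✓)
size-2^1 implicants → -0001(✓)  -0010(✓)  -0100(✓)  -0110(✓)  -0111(✓)  -1000(✓)  -1001(✓)  -1010(✓)  0-001(✓)  0-010(✓)  0-111  00-10(✓)  001-0(✓)  0011-(✓)  010-0(✓)  0100-(✓)  1-000(✓)  1-001(✓)  1-010(✓)  1-011(✓)  1-100(✓)  1-110(✓)  10-00(✓)  10-01(✓)  10-10(✓)  10-11(✓)  100-0(✓)  100-1(✓)  1000-(✓)  1001-(✓)  101-0(✓)  101-1(✓)  1010-(✓)  1011-(✓)  11-00(✓)  11-10(✓)  110-0(✓)  110-1(✓)  1100-(✓)  1101-(✓)  111-0(✓)
size-2^2 implicants → --001  --010  -0-10  -01-0  -011-  -10-0  -100-  1--00(✓)  1--10(✓)  1-0-0(✓)  1-0-1(✓)  1-00-(✓)  1-01-(✓)  1-1-0(✓)  10--0(✓)  10--1(✓)  10-0-(✓)  10-1-(✓)  100--(✓)  101--(✓)  11--0(✓)  110--(✓)
size-2^3 implicants → 1---0  1-0--  10---
Unchecked terms (primes): --001, --010, -0-10, -01-0, -011-, -10-0, -100-, 0-111, 1---0, 1-0--, 10---
Minterm coverage:
  m1 ⊆ --001 [E]
  m2 ⊆ --010,-0-10
  m4 ⊆ -01-0 [E]
  m6 ⊆ -0-10,-01-0,-011-
  m7 ⊆ -011-,0-111
  m8 ⊆ -10-0,-100-
  m9 ⊆ --001,-100-
  m10 ⊆ --010,-10-0
  m15 ⊆ 0-111 [E]
  m16 ⊆ 1---0,1-0--,10---
  m17 ⊆ --001,1-0--,10---
  m18 ⊆ --010,-0-10,1---0,1-0--,10---
  m19 ⊆ 1-0--,10---
  m20 ⊆ -01-0,1---0,10---
  m21 ⊆ 10--- [E]
  m22 ⊆ -0-10,-01-0,-011-,1---0,10---
  m23 ⊆ -011-,10---
  m24 ⊆ -10-0,-100-,1---0,1-0--
  m25 ⊆ --001,-100-,1-0--
  m26 ⊆ --010,-10-0,1---0,1-0--
  m27 ⊆ 1-0-- [E]
  m28 ⊆ 1---0 [E]
  m30 ⊆ 1---0 [E]
E = {--001, -01-0, 0-111, 1---0, 1-0--, 10---}
Petrick residual → --010, -10-0
Cover = c'd'e + c'de' + b'ce' + bc'e' + a'cde + ae' + ac' + ab'  |cover|=8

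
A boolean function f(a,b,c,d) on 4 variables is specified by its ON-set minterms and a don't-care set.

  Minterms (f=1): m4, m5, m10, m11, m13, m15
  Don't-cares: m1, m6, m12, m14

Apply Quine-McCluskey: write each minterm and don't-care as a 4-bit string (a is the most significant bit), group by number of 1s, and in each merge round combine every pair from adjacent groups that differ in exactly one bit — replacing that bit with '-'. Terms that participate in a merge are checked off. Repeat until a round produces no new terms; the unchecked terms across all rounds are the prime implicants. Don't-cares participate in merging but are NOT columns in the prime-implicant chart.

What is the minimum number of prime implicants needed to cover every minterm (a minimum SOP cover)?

2

Round 0: 0001✓ 0100✓ 0101✓ 0110✓ 1010✓ 1011✓ 1100✓ 1101✓ 1110✓ 1111✓
Round 1: -100✓ -101✓ -110✓ 0-01 01-0✓ 010-✓ 1-10✓ 1-11✓ 101-✓ 11-0✓ 11-1✓ 110-✓ 111-✓
Round 2: -1-0 -10- 1-1- 11--
PIs = {-1-0, -10-, 0-01, 1-1-, 11--}
Coverage chart:
  m4: -1-0,-10-
  m5: -10-,0-01
  m10: 1-1- ←essential
  m11: 1-1- ←essential
  m13: -10-,11--
  m15: 1-1-,11--
Essential: 1-1-
Petrick residual → -10-
Min cover (2 terms): bc' + ac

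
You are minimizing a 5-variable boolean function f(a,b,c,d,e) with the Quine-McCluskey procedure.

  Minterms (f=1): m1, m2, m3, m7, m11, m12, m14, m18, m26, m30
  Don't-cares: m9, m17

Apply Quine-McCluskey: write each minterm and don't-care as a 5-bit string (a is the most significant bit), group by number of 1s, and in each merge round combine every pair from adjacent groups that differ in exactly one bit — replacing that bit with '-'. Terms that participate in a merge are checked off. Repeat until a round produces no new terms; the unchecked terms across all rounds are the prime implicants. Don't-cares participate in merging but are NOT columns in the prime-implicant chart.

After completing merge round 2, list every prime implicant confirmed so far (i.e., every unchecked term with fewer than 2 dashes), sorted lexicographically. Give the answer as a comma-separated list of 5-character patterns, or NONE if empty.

-0001, -0010, -1110, 00-11, 0001-, 011-0, 1-010, 11-10

[col 0] 00001*, 00010*, 00011*, 00111*, 01001*, 01011*, 01100*, 01110*, 10001*, 10010*, 11010*, 11110*
[col 1] -0001, -0010, -1110, 0-001*, 0-011*, 00-11, 000-1*, 0001-, 010-1*, 011-0, 1-010, 11-10
[col 2] 0-0-1
Prime implicants: -0001, -0010, -1110, 0-0-1, 00-11, 0001-, 011-0, 1-010, 11-10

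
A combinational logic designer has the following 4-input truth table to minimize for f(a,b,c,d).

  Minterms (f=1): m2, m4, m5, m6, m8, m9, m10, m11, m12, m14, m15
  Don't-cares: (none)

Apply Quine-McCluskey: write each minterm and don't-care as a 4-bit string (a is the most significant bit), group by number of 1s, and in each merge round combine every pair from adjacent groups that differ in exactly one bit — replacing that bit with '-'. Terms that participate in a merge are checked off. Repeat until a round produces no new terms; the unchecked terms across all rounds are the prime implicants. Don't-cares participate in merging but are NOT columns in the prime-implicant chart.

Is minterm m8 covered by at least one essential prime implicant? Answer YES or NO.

YES

[col 0] 0010*, 0100*, 0101*, 0110*, 1000*, 1001*, 1010*, 1011*, 1100*, 1110*, 1111*
[col 1] -010*, -100*, -110*, 0-10*, 01-0*, 010-, 1-00*, 1-10*, 1-11*, 10-0*, 10-1*, 100-*, 101-*, 11-0*, 111-*
[col 2] --10, -1-0, 1--0, 1-1-, 10--
Prime implicants: --10, -1-0, 010-, 1--0, 1-1-, 10--
PI chart (minterm → PIs covering it):
  2 | --10  (sole → essential)
  4 | -1-0,010-
  5 | 010-  (sole → essential)
  6 | --10,-1-0
  8 | 1--0,10--
  9 | 10--  (sole → essential)
  10 | --10,1--0,1-1-,10--
  11 | 1-1-,10--
  12 | -1-0,1--0
  14 | --10,-1-0,1--0,1-1-
  15 | 1-1-  (sole → essential)
Essential prime implicants: --10, 010-, 1-1-, 10--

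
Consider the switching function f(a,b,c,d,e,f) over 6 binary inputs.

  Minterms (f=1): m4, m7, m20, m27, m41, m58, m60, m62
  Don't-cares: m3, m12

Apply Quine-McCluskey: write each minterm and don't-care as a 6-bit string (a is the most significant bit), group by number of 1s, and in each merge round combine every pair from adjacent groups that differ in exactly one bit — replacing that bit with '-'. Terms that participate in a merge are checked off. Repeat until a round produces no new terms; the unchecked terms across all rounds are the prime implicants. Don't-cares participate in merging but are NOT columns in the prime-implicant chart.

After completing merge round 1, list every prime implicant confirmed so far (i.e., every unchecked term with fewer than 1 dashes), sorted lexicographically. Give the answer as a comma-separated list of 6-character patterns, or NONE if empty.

011011, 101001

size-2^0 implicants → 000011(✓)  000100(✓)  000111(✓)  001100(✓)  010100(✓)  011011  101001  111010(✓)  111100(✓)  111110(✓)
size-2^1 implicants → 0-0100  00-100  000-11  111-10  1111-0
Unchecked terms (primes): 0-0100, 00-100, 000-11, 011011, 101001, 111-10, 1111-0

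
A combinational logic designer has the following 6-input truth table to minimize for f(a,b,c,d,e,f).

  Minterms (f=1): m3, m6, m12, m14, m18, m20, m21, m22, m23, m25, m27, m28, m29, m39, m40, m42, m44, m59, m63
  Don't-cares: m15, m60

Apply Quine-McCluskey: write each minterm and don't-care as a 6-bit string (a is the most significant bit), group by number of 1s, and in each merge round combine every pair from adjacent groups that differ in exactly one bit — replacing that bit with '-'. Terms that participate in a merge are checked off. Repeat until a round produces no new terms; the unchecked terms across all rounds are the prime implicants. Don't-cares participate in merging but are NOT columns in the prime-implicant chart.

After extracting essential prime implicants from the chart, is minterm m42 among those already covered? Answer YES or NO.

YES

size-2^0 implicants → 000011  000110(✓)  001100(✓)  001110(✓)  001111(✓)  010010(✓)  010100(✓)  010101(✓)  010110(✓)  010111(✓)  011001(✓)  011011(✓)  011100(✓)  011101(✓)  100111  101000(✓)  101010(✓)  101100(✓)  111011(✓)  111100(✓)  111111(✓)
size-2^1 implicants → -01100(✓)  -11011  -11100(✓)  0-0110  0-1100(✓)  00-110  0011-0  00111-  01-100(✓)  01-101(✓)  010-10  0101-0(✓)  0101-1(✓)  01010-(✓)  01011-(✓)  011-01  0110-1  01110-(✓)  1-1100(✓)  101-00  1010-0  111-11
size-2^2 implicants → --1100  01-10-  0101--
Unchecked terms (primes): --1100, -11011, 0-0110, 00-110, 000011, 0011-0, 00111-, 01-10-, 010-10, 0101--, 011-01, 0110-1, 100111, 101-00, 1010-0, 111-11
Minterm coverage:
  m3 ⊆ 000011 [E]
  m6 ⊆ 0-0110,00-110
  m12 ⊆ --1100,0011-0
  m14 ⊆ 00-110,0011-0,00111-
  m18 ⊆ 010-10 [E]
  m20 ⊆ 01-10-,0101--
  m21 ⊆ 01-10-,0101--
  m22 ⊆ 0-0110,010-10,0101--
  m23 ⊆ 0101-- [E]
  m25 ⊆ 011-01,0110-1
  m27 ⊆ -11011,0110-1
  m28 ⊆ --1100,01-10-
  m29 ⊆ 01-10-,011-01
  m39 ⊆ 100111 [E]
  m40 ⊆ 101-00,1010-0
  m42 ⊆ 1010-0 [E]
  m44 ⊆ --1100,101-00
  m59 ⊆ -11011,111-11
  m63 ⊆ 111-11 [E]
E = {000011, 010-10, 0101--, 100111, 1010-0, 111-11}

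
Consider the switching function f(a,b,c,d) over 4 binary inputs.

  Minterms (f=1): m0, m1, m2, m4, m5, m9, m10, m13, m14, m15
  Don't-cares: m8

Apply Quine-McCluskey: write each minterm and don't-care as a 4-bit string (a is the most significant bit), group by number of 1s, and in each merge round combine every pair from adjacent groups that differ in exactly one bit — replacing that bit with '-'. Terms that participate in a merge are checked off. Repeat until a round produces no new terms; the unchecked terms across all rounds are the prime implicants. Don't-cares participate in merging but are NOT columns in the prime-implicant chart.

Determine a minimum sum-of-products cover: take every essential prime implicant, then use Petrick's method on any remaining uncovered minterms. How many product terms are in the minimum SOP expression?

size-2^0 implicants → 0000(✓)  0001(✓)  0010(✓)  0100(✓)  0101(✓)  1000(✓)  1001(✓)  1010(✓)  1101(✓)  1110(✓)  1111(✓)
size-2^1 implicants → -000(✓)  -001(✓)  -010(✓)  -101(✓)  0-00(✓)  0-01(✓)  00-0(✓)  000-(✓)  010-(✓)  1-01(✓)  1-10  10-0(✓)  100-(✓)  11-1  111-
size-2^2 implicants → --01  -0-0  -00-  0-0-
Unchecked terms (primes): --01, -0-0, -00-, 0-0-, 1-10, 11-1, 111-
Minterm coverage:
  m0 ⊆ -0-0,-00-,0-0-
  m1 ⊆ --01,-00-,0-0-
  m2 ⊆ -0-0 [E]
  m4 ⊆ 0-0- [E]
  m5 ⊆ --01,0-0-
  m9 ⊆ --01,-00-
  m10 ⊆ -0-0,1-10
  m13 ⊆ --01,11-1
  m14 ⊆ 1-10,111-
  m15 ⊆ 11-1,111-
E = {-0-0, 0-0-}
Petrick residual → --01, 111-
Cover = c'd + b'd' + a'c' + abc  |cover|=4

4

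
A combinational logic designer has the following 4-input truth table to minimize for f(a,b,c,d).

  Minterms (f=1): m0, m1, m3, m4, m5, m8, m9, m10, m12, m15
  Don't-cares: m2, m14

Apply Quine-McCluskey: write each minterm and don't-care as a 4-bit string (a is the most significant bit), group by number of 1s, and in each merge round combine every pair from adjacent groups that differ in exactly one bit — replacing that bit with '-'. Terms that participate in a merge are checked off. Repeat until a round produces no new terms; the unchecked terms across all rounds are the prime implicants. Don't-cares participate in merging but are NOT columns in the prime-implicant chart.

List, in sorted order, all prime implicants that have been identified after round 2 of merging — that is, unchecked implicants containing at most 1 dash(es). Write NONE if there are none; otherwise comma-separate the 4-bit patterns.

size-2^0 implicants → 0000(✓)  0001(✓)  0010(✓)  0011(✓)  0100(✓)  0101(✓)  1000(✓)  1001(✓)  1010(✓)  1100(✓)  1110(✓)  1111(✓)
size-2^1 implicants → -000(✓)  -001(✓)  -010(✓)  -100(✓)  0-00(✓)  0-01(✓)  00-0(✓)  00-1(✓)  000-(✓)  001-(✓)  010-(✓)  1-00(✓)  1-10(✓)  10-0(✓)  100-(✓)  11-0(✓)  111-
size-2^2 implicants → --00  -0-0  -00-  0-0-  00--  1--0
Unchecked terms (primes): --00, -0-0, -00-, 0-0-, 00--, 1--0, 111-

111-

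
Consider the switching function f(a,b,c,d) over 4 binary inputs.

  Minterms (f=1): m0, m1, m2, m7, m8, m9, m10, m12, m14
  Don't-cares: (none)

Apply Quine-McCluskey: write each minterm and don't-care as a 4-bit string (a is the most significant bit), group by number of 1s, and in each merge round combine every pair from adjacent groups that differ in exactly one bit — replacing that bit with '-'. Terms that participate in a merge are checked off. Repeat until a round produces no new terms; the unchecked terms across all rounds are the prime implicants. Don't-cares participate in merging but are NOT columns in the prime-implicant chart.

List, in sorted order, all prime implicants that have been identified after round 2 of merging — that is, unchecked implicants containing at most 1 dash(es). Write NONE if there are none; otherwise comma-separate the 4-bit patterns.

0111

Round 0: 0000✓ 0001✓ 0010✓ 0111 1000✓ 1001✓ 1010✓ 1100✓ 1110✓
Round 1: -000✓ -001✓ -010✓ 00-0✓ 000-✓ 1-00✓ 1-10✓ 10-0✓ 100-✓ 11-0✓
Round 2: -0-0 -00- 1--0
PIs = {-0-0, -00-, 0111, 1--0}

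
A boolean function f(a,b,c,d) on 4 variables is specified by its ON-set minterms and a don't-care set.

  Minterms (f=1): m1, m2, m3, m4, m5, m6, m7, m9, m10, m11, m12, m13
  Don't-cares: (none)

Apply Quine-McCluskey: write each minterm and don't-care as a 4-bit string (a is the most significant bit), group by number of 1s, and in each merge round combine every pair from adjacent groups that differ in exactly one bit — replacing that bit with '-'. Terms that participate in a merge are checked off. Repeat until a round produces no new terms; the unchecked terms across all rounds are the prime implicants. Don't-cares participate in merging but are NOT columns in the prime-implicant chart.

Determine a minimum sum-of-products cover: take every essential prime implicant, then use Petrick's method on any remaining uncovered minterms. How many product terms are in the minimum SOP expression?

Round 0: 0001✓ 0010✓ 0011✓ 0100✓ 0101✓ 0110✓ 0111✓ 1001✓ 1010✓ 1011✓ 1100✓ 1101✓
Round 1: -001✓ -010✓ -011✓ -100✓ -101✓ 0-01✓ 0-10✓ 0-11✓ 00-1✓ 001-✓ 01-0✓ 01-1✓ 010-✓ 011-✓ 1-01✓ 10-1✓ 101-✓ 110-✓
Round 2: --01 -0-1 -01- -10- 0--1 0-1- 01--
PIs = {--01, -0-1, -01-, -10-, 0--1, 0-1-, 01--}
Coverage chart:
  m1: --01,-0-1,0--1
  m2: -01-,0-1-
  m3: -0-1,-01-,0--1,0-1-
  m4: -10-,01--
  m5: --01,-10-,0--1,01--
  m6: 0-1-,01--
  m7: 0--1,0-1-,01--
  m9: --01,-0-1
  m10: -01- ←essential
  m11: -0-1,-01-
  m12: -10- ←essential
  m13: --01,-10-
Essential: -01-, -10-
Petrick residual → --01, 0-1-
Min cover (4 terms): c'd + b'c + bc' + a'c

4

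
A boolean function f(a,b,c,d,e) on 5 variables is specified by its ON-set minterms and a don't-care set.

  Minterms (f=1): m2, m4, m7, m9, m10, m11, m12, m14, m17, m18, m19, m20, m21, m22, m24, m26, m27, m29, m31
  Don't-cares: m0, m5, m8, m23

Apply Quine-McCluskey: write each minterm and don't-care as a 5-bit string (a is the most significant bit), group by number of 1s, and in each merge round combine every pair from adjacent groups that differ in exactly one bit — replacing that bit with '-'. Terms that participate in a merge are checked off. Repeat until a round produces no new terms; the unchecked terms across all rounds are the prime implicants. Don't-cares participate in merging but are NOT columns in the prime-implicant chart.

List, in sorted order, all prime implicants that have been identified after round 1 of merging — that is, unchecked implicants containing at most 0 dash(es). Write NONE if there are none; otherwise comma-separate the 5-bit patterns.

NONE

Round 0: 00000✓ 00010✓ 00100✓ 00101✓ 00111✓ 01000✓ 01001✓ 01010✓ 01011✓ 01100✓ 01110✓ 10001✓ 10010✓ 10011✓ 10100✓ 10101✓ 10110✓ 10111✓ 11000✓ 11010✓ 11011✓ 11101✓ 11111✓
Round 1: -0010✓ -0100✓ -0101✓ -0111✓ -1000✓ -1010✓ -1011✓ 0-000✓ 0-010✓ 0-100✓ 00-00✓ 000-0✓ 001-1✓ 0010-✓ 01-00✓ 01-10✓ 010-0✓ 010-1✓ 0100-✓ 0101-✓ 011-0✓ 1-010✓ 1-011✓ 1-101✓ 1-111✓ 10-01✓ 10-10✓ 10-11✓ 100-1✓ 1001-✓ 101-0✓ 101-1✓ 1010-✓ 1011-✓ 11-11✓ 110-0✓ 1101-✓ 111-1✓
Round 2: --010 -01-1 -010- -10-0 -101- 0--00 0-0-0 01--0 010-- 1--11 1-01- 1-1-1 10--1 10-1- 101--
PIs = {--010, -01-1, -010-, -10-0, -101-, 0--00, 0-0-0, 01--0, 010--, 1--11, 1-01-, 1-1-1, 10--1, 10-1-, 101--}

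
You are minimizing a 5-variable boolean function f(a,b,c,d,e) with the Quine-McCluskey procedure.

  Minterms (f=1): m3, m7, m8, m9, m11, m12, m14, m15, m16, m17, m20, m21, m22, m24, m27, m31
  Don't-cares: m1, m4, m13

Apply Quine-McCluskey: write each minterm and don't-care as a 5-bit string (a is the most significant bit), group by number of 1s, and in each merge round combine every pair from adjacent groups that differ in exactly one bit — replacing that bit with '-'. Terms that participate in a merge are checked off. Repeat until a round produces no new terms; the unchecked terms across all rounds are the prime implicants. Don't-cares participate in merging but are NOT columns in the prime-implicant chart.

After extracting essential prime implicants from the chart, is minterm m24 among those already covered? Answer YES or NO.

Round 0: 00001✓ 00011✓ 00100✓ 00111✓ 01000✓ 01001✓ 01011✓ 01100✓ 01101✓ 01110✓ 01111✓ 10000✓ 10001✓ 10100✓ 10101✓ 10110✓ 11000✓ 11011✓ 11111✓
Round 1: -0001 -0100 -1000 -1011✓ -1111✓ 0-001✓ 0-011✓ 0-100 0-111✓ 00-11✓ 000-1✓ 01-00✓ 01-01✓ 01-11✓ 010-1✓ 0100-✓ 011-0✓ 011-1✓ 0110-✓ 0111-✓ 1-000 10-00✓ 10-01✓ 1000-✓ 101-0 1010-✓ 11-11✓
Round 2: -1-11 0--11 0-0-1 01--1 01-0- 011-- 10-0-
PIs = {-0001, -0100, -1-11, -1000, 0--11, 0-0-1, 0-100, 01--1, 01-0-, 011--, 1-000, 10-0-, 101-0}
Coverage chart:
  m3: 0--11,0-0-1
  m7: 0--11 ←essential
  m8: -1000,01-0-
  m9: 0-0-1,01--1,01-0-
  m11: -1-11,0--11,0-0-1,01--1
  m12: 0-100,01-0-,011--
  m14: 011-- ←essential
  m15: -1-11,0--11,01--1,011--
  m16: 1-000,10-0-
  m17: -0001,10-0-
  m20: -0100,10-0-,101-0
  m21: 10-0- ←essential
  m22: 101-0 ←essential
  m24: -1000,1-000
  m27: -1-11 ←essential
  m31: -1-11 ←essential
Essential: -1-11, 0--11, 011--, 10-0-, 101-0

NO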